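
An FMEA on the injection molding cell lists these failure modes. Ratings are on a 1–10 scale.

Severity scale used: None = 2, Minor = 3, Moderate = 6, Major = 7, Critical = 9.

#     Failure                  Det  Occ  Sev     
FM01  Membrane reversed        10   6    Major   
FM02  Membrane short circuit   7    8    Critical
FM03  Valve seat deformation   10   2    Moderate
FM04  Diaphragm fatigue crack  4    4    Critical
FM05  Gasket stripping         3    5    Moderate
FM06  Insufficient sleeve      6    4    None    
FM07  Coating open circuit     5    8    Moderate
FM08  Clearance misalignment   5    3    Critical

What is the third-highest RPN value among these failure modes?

240

RPN = Severity × Occurrence × Detection:
  FM01: 7 × 6 × 10 = 420
  FM02: 9 × 8 × 7 = 504
  FM03: 6 × 2 × 10 = 120
  FM04: 9 × 4 × 4 = 144
  FM05: 6 × 5 × 3 = 90
  FM06: 2 × 4 × 6 = 48
  FM07: 6 × 8 × 5 = 240
  FM08: 9 × 3 × 5 = 135
Sorted descending: 504, 420, 240, 144, 135, 120, 90, 48.
The third-highest RPN is 240 (FM07).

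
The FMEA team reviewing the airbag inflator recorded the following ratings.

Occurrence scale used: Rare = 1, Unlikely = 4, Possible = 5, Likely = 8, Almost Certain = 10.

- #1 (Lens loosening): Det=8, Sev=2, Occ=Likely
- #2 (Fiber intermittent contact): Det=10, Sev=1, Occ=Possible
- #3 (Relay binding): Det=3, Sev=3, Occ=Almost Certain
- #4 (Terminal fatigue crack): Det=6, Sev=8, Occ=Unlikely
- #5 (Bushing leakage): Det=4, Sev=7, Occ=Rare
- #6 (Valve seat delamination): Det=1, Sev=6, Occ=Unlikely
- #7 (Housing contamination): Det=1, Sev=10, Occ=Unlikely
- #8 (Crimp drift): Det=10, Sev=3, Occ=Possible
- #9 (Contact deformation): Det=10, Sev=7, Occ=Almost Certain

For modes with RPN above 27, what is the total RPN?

1378

RPN = Severity × Occurrence × Detection:
  #1: 2 × 8 × 8 = 128
  #2: 1 × 5 × 10 = 50
  #3: 3 × 10 × 3 = 90
  #4: 8 × 4 × 6 = 192
  #5: 7 × 1 × 4 = 28
  #6: 6 × 4 × 1 = 24
  #7: 10 × 4 × 1 = 40
  #8: 3 × 5 × 10 = 150
  #9: 7 × 10 × 10 = 700
RPN > 27: #1 (128), #2 (50), #3 (90), #4 (192), #5 (28), #7 (40), #8 (150), #9 (700).
Sum: 128 + 50 + 90 + 192 + 28 + 40 + 150 + 700 = 1378.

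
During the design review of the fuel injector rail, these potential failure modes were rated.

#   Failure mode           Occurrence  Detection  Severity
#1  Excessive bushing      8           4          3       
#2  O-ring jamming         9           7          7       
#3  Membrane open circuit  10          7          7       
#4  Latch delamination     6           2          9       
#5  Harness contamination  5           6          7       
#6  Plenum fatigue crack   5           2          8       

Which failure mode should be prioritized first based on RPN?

RPN = Severity × Occurrence × Detection:
  #1: 3 × 8 × 4 = 96
  #2: 7 × 9 × 7 = 441
  #3: 7 × 10 × 7 = 490
  #4: 9 × 6 × 2 = 108
  #5: 7 × 5 × 6 = 210
  #6: 8 × 5 × 2 = 80
Highest RPN is 490 → #3.

#3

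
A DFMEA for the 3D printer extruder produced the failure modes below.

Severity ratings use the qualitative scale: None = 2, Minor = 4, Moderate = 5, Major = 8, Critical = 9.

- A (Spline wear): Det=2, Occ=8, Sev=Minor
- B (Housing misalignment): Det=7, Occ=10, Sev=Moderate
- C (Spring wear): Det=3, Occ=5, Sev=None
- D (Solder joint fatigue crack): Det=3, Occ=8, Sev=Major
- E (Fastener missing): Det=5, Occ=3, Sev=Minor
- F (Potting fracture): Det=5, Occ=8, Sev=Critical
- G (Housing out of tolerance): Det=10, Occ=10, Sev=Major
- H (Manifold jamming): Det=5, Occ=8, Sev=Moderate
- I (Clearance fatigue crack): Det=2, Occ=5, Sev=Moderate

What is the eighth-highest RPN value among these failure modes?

50

RPN = Severity × Occurrence × Detection:
  A: 4 × 8 × 2 = 64
  B: 5 × 10 × 7 = 350
  C: 2 × 5 × 3 = 30
  D: 8 × 8 × 3 = 192
  E: 4 × 3 × 5 = 60
  F: 9 × 8 × 5 = 360
  G: 8 × 10 × 10 = 800
  H: 5 × 8 × 5 = 200
  I: 5 × 5 × 2 = 50
Sorted descending: 800, 360, 350, 200, 192, 64, 60, 50, 30.
The eighth-highest RPN is 50 (I).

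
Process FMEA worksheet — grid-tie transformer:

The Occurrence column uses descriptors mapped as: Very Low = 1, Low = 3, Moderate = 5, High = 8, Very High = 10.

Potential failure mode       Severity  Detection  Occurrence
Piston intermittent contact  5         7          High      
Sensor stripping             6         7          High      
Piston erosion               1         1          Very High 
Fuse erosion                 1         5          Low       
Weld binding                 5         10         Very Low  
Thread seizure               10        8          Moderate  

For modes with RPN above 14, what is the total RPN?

RPN = Severity × Occurrence × Detection:
  Piston intermittent contact: 5 × 8 × 7 = 280
  Sensor stripping: 6 × 8 × 7 = 336
  Piston erosion: 1 × 10 × 1 = 10
  Fuse erosion: 1 × 3 × 5 = 15
  Weld binding: 5 × 1 × 10 = 50
  Thread seizure: 10 × 5 × 8 = 400
RPN > 14: Piston intermittent contact (280), Sensor stripping (336), Fuse erosion (15), Weld binding (50), Thread seizure (400).
Sum: 280 + 336 + 15 + 50 + 400 = 1081.

1081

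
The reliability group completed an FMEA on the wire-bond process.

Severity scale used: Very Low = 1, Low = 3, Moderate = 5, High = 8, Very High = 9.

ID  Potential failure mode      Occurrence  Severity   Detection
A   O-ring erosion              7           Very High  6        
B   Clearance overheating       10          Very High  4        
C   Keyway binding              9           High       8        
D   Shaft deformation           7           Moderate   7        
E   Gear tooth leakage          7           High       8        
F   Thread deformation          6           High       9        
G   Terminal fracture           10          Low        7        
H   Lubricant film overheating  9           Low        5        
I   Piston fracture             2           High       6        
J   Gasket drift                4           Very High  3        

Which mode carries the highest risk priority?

C

RPN = Severity × Occurrence × Detection:
  A: 9 × 7 × 6 = 378
  B: 9 × 10 × 4 = 360
  C: 8 × 9 × 8 = 576
  D: 5 × 7 × 7 = 245
  E: 8 × 7 × 8 = 448
  F: 8 × 6 × 9 = 432
  G: 3 × 10 × 7 = 210
  H: 3 × 9 × 5 = 135
  I: 8 × 2 × 6 = 96
  J: 9 × 4 × 3 = 108
Highest RPN is 576 → C.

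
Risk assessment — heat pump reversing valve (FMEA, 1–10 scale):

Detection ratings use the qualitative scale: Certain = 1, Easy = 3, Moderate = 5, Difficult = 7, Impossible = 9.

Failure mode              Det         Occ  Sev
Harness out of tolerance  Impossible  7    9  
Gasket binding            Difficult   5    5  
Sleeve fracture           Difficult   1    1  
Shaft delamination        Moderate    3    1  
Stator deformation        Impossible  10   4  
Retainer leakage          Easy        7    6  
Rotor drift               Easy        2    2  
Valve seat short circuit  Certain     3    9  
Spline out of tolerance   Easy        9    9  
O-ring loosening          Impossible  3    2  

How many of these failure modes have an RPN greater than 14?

RPN = Severity × Occurrence × Detection:
  Harness out of tolerance: 9 × 7 × 9 = 567
  Gasket binding: 5 × 5 × 7 = 175
  Sleeve fracture: 1 × 1 × 7 = 7
  Shaft delamination: 1 × 3 × 5 = 15
  Stator deformation: 4 × 10 × 9 = 360
  Retainer leakage: 6 × 7 × 3 = 126
  Rotor drift: 2 × 2 × 3 = 12
  Valve seat short circuit: 9 × 3 × 1 = 27
  Spline out of tolerance: 9 × 9 × 3 = 243
  O-ring loosening: 2 × 3 × 9 = 54
Modes with RPN > 14: Harness out of tolerance (567), Gasket binding (175), Shaft delamination (15), Stator deformation (360), Retainer leakage (126), Valve seat short circuit (27), Spline out of tolerance (243), O-ring loosening (54) → 8.

8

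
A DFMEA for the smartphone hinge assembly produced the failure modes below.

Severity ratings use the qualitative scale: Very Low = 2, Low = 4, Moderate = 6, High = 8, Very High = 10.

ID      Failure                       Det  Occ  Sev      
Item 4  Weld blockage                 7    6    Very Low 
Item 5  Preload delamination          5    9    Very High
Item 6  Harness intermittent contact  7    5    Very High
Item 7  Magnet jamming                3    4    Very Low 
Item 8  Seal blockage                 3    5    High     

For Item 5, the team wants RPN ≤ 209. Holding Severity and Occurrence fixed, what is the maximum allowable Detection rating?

2

Item 5: S=10, O=9, D=5 → current RPN = 450.
Fixed product = 90. Need 90 × D ≤ 209, so D ≤ 209/90 = 2.32.
Maximum integer Detection rating = 2 (gives RPN 180; D=3 would give 270 > 209).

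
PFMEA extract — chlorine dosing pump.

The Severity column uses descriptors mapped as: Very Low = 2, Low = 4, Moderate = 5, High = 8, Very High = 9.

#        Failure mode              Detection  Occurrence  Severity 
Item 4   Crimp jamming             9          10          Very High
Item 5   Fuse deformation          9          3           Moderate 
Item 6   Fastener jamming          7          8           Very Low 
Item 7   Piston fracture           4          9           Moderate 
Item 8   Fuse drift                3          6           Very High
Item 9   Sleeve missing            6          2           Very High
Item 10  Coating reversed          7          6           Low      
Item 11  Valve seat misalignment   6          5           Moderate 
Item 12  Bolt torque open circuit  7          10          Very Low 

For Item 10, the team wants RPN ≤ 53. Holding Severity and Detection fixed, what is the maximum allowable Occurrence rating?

Item 10: S=4, O=6, D=7 → current RPN = 168.
Fixed product = 28. Need 28 × O ≤ 53, so O ≤ 53/28 = 1.89.
Maximum integer Occurrence rating = 1 (gives RPN 28; O=2 would give 56 > 53).

1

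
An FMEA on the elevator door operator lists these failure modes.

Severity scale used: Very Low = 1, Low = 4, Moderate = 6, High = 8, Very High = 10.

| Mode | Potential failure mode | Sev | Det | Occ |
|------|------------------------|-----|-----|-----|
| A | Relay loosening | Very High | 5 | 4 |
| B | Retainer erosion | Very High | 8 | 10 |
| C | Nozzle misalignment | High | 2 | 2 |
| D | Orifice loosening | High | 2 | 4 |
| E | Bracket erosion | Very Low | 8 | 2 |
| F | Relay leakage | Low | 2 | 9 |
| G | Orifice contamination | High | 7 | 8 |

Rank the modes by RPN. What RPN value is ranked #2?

448

RPN = Severity × Occurrence × Detection:
  A: 10 × 4 × 5 = 200
  B: 10 × 10 × 8 = 800
  C: 8 × 2 × 2 = 32
  D: 8 × 4 × 2 = 64
  E: 1 × 2 × 8 = 16
  F: 4 × 9 × 2 = 72
  G: 8 × 8 × 7 = 448
Sorted descending: 800, 448, 200, 72, 64, 32, 16.
The second-highest RPN is 448 (G).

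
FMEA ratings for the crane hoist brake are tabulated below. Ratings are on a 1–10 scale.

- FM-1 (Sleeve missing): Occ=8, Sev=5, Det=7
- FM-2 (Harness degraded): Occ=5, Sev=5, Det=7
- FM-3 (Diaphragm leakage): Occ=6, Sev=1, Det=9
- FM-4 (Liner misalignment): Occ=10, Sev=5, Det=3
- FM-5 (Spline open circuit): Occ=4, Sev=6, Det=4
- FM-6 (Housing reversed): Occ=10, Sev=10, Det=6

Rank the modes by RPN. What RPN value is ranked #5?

RPN = Severity × Occurrence × Detection:
  FM-1: 5 × 8 × 7 = 280
  FM-2: 5 × 5 × 7 = 175
  FM-3: 1 × 6 × 9 = 54
  FM-4: 5 × 10 × 3 = 150
  FM-5: 6 × 4 × 4 = 96
  FM-6: 10 × 10 × 6 = 600
Sorted descending: 600, 280, 175, 150, 96, 54.
The fifth-highest RPN is 96 (FM-5).

96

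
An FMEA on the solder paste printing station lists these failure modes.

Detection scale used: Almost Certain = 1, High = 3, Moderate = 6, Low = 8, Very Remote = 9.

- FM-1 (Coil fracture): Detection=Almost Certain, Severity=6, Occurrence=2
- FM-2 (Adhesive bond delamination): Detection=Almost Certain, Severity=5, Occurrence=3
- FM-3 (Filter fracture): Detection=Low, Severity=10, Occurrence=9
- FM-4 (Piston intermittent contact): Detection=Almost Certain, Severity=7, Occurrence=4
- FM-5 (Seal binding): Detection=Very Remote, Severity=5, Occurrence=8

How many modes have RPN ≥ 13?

4

RPN = Severity × Occurrence × Detection:
  FM-1: 6 × 2 × 1 = 12
  FM-2: 5 × 3 × 1 = 15
  FM-3: 10 × 9 × 8 = 720
  FM-4: 7 × 4 × 1 = 28
  FM-5: 5 × 8 × 9 = 360
Modes with RPN ≥ 13: FM-2 (15), FM-3 (720), FM-4 (28), FM-5 (360) → 4.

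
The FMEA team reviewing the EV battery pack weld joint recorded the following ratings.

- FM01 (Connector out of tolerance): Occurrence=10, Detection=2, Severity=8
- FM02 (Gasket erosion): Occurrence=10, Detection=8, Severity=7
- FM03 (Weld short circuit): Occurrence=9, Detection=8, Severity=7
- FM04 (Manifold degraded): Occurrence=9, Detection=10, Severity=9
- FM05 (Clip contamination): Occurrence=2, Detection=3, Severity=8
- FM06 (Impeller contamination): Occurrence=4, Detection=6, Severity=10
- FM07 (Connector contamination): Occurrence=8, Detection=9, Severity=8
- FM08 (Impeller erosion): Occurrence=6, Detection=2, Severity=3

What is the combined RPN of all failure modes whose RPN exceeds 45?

RPN = Severity × Occurrence × Detection:
  FM01: 8 × 10 × 2 = 160
  FM02: 7 × 10 × 8 = 560
  FM03: 7 × 9 × 8 = 504
  FM04: 9 × 9 × 10 = 810
  FM05: 8 × 2 × 3 = 48
  FM06: 10 × 4 × 6 = 240
  FM07: 8 × 8 × 9 = 576
  FM08: 3 × 6 × 2 = 36
RPN > 45: FM01 (160), FM02 (560), FM03 (504), FM04 (810), FM05 (48), FM06 (240), FM07 (576).
Sum: 160 + 560 + 504 + 810 + 48 + 240 + 576 = 2898.

2898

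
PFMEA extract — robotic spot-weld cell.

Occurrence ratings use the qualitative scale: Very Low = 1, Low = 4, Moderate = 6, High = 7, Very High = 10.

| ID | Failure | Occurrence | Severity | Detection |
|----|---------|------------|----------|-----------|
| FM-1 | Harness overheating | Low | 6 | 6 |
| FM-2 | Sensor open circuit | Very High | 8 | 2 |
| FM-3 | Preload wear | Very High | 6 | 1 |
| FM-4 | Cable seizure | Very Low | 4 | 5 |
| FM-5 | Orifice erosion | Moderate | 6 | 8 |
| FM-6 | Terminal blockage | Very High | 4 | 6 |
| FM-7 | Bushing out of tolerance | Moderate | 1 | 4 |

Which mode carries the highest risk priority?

RPN = Severity × Occurrence × Detection:
  FM-1: 6 × 4 × 6 = 144
  FM-2: 8 × 10 × 2 = 160
  FM-3: 6 × 10 × 1 = 60
  FM-4: 4 × 1 × 5 = 20
  FM-5: 6 × 6 × 8 = 288
  FM-6: 4 × 10 × 6 = 240
  FM-7: 1 × 6 × 4 = 24
Highest RPN is 288 → FM-5.

FM-5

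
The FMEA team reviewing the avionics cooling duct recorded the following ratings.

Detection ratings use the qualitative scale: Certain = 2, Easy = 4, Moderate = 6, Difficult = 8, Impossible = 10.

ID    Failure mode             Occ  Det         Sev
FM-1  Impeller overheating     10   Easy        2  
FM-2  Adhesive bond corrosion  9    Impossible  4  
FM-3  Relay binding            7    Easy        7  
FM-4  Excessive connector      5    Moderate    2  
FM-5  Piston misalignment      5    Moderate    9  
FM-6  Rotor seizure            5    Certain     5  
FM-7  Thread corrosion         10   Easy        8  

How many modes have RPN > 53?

6

RPN = Severity × Occurrence × Detection:
  FM-1: 2 × 10 × 4 = 80
  FM-2: 4 × 9 × 10 = 360
  FM-3: 7 × 7 × 4 = 196
  FM-4: 2 × 5 × 6 = 60
  FM-5: 9 × 5 × 6 = 270
  FM-6: 5 × 5 × 2 = 50
  FM-7: 8 × 10 × 4 = 320
Modes with RPN > 53: FM-1 (80), FM-2 (360), FM-3 (196), FM-4 (60), FM-5 (270), FM-7 (320) → 6.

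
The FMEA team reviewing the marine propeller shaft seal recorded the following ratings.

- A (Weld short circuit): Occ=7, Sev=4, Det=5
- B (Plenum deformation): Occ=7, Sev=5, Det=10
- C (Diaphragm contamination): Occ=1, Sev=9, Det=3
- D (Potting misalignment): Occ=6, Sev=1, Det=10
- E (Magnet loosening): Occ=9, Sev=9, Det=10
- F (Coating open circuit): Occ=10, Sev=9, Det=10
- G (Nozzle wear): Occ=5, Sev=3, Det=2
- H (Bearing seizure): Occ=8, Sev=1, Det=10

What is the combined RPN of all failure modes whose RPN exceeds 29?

2370

RPN = Severity × Occurrence × Detection:
  A: 4 × 7 × 5 = 140
  B: 5 × 7 × 10 = 350
  C: 9 × 1 × 3 = 27
  D: 1 × 6 × 10 = 60
  E: 9 × 9 × 10 = 810
  F: 9 × 10 × 10 = 900
  G: 3 × 5 × 2 = 30
  H: 1 × 8 × 10 = 80
RPN > 29: A (140), B (350), D (60), E (810), F (900), G (30), H (80).
Sum: 140 + 350 + 60 + 810 + 900 + 30 + 80 = 2370.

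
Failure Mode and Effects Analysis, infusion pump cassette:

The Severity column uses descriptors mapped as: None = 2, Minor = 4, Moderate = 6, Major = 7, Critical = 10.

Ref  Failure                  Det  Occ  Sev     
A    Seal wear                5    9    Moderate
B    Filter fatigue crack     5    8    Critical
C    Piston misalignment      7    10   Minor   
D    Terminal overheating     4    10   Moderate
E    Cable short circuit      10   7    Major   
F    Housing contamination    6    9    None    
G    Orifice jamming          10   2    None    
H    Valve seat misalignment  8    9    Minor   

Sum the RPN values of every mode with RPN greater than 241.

RPN = Severity × Occurrence × Detection:
  A: 6 × 9 × 5 = 270
  B: 10 × 8 × 5 = 400
  C: 4 × 10 × 7 = 280
  D: 6 × 10 × 4 = 240
  E: 7 × 7 × 10 = 490
  F: 2 × 9 × 6 = 108
  G: 2 × 2 × 10 = 40
  H: 4 × 9 × 8 = 288
RPN > 241: A (270), B (400), C (280), E (490), H (288).
Sum: 270 + 400 + 280 + 490 + 288 = 1728.

1728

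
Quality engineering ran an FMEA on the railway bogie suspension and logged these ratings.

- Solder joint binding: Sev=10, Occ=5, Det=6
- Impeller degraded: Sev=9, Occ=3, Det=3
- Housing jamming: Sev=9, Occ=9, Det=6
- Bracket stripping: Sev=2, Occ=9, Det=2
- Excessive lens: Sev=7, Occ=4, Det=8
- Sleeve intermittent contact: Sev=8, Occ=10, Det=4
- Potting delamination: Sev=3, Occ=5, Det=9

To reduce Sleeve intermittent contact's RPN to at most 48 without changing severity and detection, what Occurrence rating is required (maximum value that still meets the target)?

Sleeve intermittent contact: S=8, O=10, D=4 → current RPN = 320.
Fixed product = 32. Need 32 × O ≤ 48, so O ≤ 48/32 = 1.50.
Maximum integer Occurrence rating = 1 (gives RPN 32; O=2 would give 64 > 48).

1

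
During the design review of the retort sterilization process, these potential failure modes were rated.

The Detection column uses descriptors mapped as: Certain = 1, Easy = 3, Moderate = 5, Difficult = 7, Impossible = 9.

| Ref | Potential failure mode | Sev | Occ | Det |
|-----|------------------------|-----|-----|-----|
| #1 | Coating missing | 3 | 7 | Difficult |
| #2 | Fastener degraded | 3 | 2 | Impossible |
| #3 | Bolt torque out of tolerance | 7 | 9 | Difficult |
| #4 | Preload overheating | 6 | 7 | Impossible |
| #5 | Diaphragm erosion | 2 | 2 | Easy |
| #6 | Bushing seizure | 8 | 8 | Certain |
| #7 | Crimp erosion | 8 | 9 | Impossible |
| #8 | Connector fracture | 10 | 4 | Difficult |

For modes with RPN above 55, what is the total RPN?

RPN = Severity × Occurrence × Detection:
  #1: 3 × 7 × 7 = 147
  #2: 3 × 2 × 9 = 54
  #3: 7 × 9 × 7 = 441
  #4: 6 × 7 × 9 = 378
  #5: 2 × 2 × 3 = 12
  #6: 8 × 8 × 1 = 64
  #7: 8 × 9 × 9 = 648
  #8: 10 × 4 × 7 = 280
RPN > 55: #1 (147), #3 (441), #4 (378), #6 (64), #7 (648), #8 (280).
Sum: 147 + 441 + 378 + 64 + 648 + 280 = 1958.

1958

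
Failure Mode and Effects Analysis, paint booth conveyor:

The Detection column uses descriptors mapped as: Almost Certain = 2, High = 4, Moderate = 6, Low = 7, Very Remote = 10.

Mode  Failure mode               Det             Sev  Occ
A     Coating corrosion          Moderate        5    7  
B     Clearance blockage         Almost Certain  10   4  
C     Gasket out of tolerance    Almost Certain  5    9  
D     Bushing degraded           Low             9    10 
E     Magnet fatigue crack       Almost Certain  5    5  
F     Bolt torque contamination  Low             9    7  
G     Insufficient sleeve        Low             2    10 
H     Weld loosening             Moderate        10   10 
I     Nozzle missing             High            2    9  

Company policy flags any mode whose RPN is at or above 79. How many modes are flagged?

RPN = Severity × Occurrence × Detection:
  A: 5 × 7 × 6 = 210
  B: 10 × 4 × 2 = 80
  C: 5 × 9 × 2 = 90
  D: 9 × 10 × 7 = 630
  E: 5 × 5 × 2 = 50
  F: 9 × 7 × 7 = 441
  G: 2 × 10 × 7 = 140
  H: 10 × 10 × 6 = 600
  I: 2 × 9 × 4 = 72
Modes with RPN ≥ 79: A (210), B (80), C (90), D (630), F (441), G (140), H (600) → 7.

7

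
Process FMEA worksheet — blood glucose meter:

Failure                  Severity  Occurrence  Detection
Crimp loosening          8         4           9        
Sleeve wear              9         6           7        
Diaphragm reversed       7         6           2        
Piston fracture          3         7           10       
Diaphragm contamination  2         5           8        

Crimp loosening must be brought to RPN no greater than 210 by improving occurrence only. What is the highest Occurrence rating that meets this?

2

Crimp loosening: S=8, O=4, D=9 → current RPN = 288.
Fixed product = 72. Need 72 × O ≤ 210, so O ≤ 210/72 = 2.92.
Maximum integer Occurrence rating = 2 (gives RPN 144; O=3 would give 216 > 210).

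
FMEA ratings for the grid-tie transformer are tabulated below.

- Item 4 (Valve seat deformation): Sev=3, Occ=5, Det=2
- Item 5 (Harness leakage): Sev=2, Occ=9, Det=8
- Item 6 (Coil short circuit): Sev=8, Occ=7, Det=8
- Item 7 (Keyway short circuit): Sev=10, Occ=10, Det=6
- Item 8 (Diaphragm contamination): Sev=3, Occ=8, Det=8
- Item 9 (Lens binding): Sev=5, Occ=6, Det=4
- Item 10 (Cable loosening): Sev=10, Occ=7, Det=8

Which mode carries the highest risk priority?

RPN = Severity × Occurrence × Detection:
  Item 4: 3 × 5 × 2 = 30
  Item 5: 2 × 9 × 8 = 144
  Item 6: 8 × 7 × 8 = 448
  Item 7: 10 × 10 × 6 = 600
  Item 8: 3 × 8 × 8 = 192
  Item 9: 5 × 6 × 4 = 120
  Item 10: 10 × 7 × 8 = 560
Highest RPN is 600 → Item 7.

Item 7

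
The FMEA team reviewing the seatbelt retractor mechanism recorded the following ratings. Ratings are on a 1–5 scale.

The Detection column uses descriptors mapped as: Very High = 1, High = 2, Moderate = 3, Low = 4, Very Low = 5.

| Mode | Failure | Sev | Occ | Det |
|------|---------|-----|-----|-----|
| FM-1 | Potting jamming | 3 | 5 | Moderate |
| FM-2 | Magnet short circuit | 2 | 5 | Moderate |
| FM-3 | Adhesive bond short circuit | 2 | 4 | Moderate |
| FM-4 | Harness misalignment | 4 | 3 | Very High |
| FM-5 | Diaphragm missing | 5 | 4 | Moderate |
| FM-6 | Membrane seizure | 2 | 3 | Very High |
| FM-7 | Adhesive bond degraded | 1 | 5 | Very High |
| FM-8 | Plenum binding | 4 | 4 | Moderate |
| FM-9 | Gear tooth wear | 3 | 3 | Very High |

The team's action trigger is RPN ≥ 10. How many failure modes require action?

6

RPN = Severity × Occurrence × Detection:
  FM-1: 3 × 5 × 3 = 45
  FM-2: 2 × 5 × 3 = 30
  FM-3: 2 × 4 × 3 = 24
  FM-4: 4 × 3 × 1 = 12
  FM-5: 5 × 4 × 3 = 60
  FM-6: 2 × 3 × 1 = 6
  FM-7: 1 × 5 × 1 = 5
  FM-8: 4 × 4 × 3 = 48
  FM-9: 3 × 3 × 1 = 9
Modes with RPN ≥ 10: FM-1 (45), FM-2 (30), FM-3 (24), FM-4 (12), FM-5 (60), FM-8 (48) → 6.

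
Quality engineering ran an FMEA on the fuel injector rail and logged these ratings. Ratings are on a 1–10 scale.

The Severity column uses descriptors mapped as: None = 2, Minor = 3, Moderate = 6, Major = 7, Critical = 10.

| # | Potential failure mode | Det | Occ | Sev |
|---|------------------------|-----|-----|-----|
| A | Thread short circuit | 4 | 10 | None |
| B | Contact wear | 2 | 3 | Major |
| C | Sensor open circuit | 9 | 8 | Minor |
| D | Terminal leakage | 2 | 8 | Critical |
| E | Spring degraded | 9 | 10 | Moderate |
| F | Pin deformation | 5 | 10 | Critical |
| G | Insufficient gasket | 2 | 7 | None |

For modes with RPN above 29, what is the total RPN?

1538

RPN = Severity × Occurrence × Detection:
  A: 2 × 10 × 4 = 80
  B: 7 × 3 × 2 = 42
  C: 3 × 8 × 9 = 216
  D: 10 × 8 × 2 = 160
  E: 6 × 10 × 9 = 540
  F: 10 × 10 × 5 = 500
  G: 2 × 7 × 2 = 28
RPN > 29: A (80), B (42), C (216), D (160), E (540), F (500).
Sum: 80 + 42 + 216 + 160 + 540 + 500 = 1538.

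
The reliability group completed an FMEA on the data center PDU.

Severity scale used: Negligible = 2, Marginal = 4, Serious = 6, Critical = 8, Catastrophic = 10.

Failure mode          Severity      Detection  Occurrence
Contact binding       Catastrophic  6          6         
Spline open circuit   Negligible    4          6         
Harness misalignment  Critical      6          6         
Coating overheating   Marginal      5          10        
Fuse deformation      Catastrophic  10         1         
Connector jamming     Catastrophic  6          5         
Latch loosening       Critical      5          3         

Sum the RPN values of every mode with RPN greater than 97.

RPN = Severity × Occurrence × Detection:
  Contact binding: 10 × 6 × 6 = 360
  Spline open circuit: 2 × 6 × 4 = 48
  Harness misalignment: 8 × 6 × 6 = 288
  Coating overheating: 4 × 10 × 5 = 200
  Fuse deformation: 10 × 1 × 10 = 100
  Connector jamming: 10 × 5 × 6 = 300
  Latch loosening: 8 × 3 × 5 = 120
RPN > 97: Contact binding (360), Harness misalignment (288), Coating overheating (200), Fuse deformation (100), Connector jamming (300), Latch loosening (120).
Sum: 360 + 288 + 200 + 100 + 300 + 120 = 1368.

1368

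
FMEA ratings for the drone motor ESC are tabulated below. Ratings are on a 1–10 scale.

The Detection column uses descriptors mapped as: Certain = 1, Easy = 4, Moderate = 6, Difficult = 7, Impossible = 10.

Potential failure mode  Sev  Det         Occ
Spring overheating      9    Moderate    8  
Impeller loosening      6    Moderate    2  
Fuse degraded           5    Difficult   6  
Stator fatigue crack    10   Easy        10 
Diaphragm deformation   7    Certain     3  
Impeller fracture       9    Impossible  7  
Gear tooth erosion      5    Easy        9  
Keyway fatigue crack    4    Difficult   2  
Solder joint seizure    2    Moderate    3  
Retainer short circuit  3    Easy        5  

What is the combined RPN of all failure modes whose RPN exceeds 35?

2076

RPN = Severity × Occurrence × Detection:
  Spring overheating: 9 × 8 × 6 = 432
  Impeller loosening: 6 × 2 × 6 = 72
  Fuse degraded: 5 × 6 × 7 = 210
  Stator fatigue crack: 10 × 10 × 4 = 400
  Diaphragm deformation: 7 × 3 × 1 = 21
  Impeller fracture: 9 × 7 × 10 = 630
  Gear tooth erosion: 5 × 9 × 4 = 180
  Keyway fatigue crack: 4 × 2 × 7 = 56
  Solder joint seizure: 2 × 3 × 6 = 36
  Retainer short circuit: 3 × 5 × 4 = 60
RPN > 35: Spring overheating (432), Impeller loosening (72), Fuse degraded (210), Stator fatigue crack (400), Impeller fracture (630), Gear tooth erosion (180), Keyway fatigue crack (56), Solder joint seizure (36), Retainer short circuit (60).
Sum: 432 + 72 + 210 + 400 + 630 + 180 + 56 + 36 + 60 = 2076.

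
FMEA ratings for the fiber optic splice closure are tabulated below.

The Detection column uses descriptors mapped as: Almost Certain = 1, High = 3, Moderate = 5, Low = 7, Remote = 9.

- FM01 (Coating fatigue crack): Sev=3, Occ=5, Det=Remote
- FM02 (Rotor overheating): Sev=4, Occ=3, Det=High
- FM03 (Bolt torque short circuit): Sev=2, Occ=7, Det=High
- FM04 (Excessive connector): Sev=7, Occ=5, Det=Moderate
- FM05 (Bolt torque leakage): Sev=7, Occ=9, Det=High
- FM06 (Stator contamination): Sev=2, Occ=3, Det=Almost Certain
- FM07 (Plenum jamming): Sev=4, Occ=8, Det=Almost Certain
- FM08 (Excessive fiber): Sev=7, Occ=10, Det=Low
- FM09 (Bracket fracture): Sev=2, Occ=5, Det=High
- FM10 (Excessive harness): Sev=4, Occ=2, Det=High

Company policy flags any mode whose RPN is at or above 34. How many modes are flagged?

RPN = Severity × Occurrence × Detection:
  FM01: 3 × 5 × 9 = 135
  FM02: 4 × 3 × 3 = 36
  FM03: 2 × 7 × 3 = 42
  FM04: 7 × 5 × 5 = 175
  FM05: 7 × 9 × 3 = 189
  FM06: 2 × 3 × 1 = 6
  FM07: 4 × 8 × 1 = 32
  FM08: 7 × 10 × 7 = 490
  FM09: 2 × 5 × 3 = 30
  FM10: 4 × 2 × 3 = 24
Modes with RPN ≥ 34: FM01 (135), FM02 (36), FM03 (42), FM04 (175), FM05 (189), FM08 (490) → 6.

6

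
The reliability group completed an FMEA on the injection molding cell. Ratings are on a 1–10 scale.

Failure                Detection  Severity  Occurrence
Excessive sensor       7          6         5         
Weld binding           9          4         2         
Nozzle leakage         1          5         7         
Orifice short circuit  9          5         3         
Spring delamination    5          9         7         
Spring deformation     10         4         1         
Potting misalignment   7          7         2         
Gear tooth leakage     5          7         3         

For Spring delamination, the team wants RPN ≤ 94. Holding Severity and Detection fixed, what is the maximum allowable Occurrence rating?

Spring delamination: S=9, O=7, D=5 → current RPN = 315.
Fixed product = 45. Need 45 × O ≤ 94, so O ≤ 94/45 = 2.09.
Maximum integer Occurrence rating = 2 (gives RPN 90; O=3 would give 135 > 94).

2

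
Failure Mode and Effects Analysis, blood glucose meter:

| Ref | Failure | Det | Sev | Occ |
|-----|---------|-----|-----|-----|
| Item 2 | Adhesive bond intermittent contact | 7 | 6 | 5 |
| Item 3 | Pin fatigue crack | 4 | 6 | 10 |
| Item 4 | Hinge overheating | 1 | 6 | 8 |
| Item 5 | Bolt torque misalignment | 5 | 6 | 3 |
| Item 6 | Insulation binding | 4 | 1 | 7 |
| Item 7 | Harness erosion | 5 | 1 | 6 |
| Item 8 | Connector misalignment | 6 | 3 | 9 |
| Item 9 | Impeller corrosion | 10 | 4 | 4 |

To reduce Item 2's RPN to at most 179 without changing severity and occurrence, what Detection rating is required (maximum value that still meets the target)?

Item 2: S=6, O=5, D=7 → current RPN = 210.
Fixed product = 30. Need 30 × D ≤ 179, so D ≤ 179/30 = 5.97.
Maximum integer Detection rating = 5 (gives RPN 150; D=6 would give 180 > 179).

5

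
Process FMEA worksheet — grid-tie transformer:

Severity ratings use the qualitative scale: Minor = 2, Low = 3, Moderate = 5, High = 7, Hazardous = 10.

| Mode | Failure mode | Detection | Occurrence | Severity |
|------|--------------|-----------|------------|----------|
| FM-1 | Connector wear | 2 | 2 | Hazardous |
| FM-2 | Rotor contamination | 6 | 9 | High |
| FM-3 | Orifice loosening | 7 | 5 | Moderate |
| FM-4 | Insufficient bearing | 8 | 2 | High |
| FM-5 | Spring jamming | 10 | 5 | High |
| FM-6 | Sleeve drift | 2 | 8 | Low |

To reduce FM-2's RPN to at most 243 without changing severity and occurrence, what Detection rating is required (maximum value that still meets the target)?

3

FM-2: S=7, O=9, D=6 → current RPN = 378.
Fixed product = 63. Need 63 × D ≤ 243, so D ≤ 243/63 = 3.86.
Maximum integer Detection rating = 3 (gives RPN 189; D=4 would give 252 > 243).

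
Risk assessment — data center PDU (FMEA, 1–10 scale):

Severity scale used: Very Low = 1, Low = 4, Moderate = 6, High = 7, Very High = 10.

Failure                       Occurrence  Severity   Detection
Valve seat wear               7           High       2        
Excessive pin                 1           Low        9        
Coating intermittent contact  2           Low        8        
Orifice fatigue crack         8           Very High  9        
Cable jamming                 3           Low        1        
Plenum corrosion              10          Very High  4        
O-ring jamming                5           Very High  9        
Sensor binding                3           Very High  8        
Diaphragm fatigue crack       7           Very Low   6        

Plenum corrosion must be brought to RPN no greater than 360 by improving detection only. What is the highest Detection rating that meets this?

Plenum corrosion: S=10, O=10, D=4 → current RPN = 400.
Fixed product = 100. Need 100 × D ≤ 360, so D ≤ 360/100 = 3.60.
Maximum integer Detection rating = 3 (gives RPN 300; D=4 would give 400 > 360).

3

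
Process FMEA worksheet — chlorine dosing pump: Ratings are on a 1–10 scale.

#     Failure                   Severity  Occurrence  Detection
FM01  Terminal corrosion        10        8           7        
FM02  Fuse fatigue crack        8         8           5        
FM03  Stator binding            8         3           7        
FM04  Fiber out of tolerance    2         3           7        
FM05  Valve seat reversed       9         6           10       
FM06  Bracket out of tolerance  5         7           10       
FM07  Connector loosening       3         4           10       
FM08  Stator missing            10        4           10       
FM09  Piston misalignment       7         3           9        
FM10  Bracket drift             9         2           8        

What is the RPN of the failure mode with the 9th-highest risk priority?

120

RPN = Severity × Occurrence × Detection:
  FM01: 10 × 8 × 7 = 560
  FM02: 8 × 8 × 5 = 320
  FM03: 8 × 3 × 7 = 168
  FM04: 2 × 3 × 7 = 42
  FM05: 9 × 6 × 10 = 540
  FM06: 5 × 7 × 10 = 350
  FM07: 3 × 4 × 10 = 120
  FM08: 10 × 4 × 10 = 400
  FM09: 7 × 3 × 9 = 189
  FM10: 9 × 2 × 8 = 144
Sorted descending: 560, 540, 400, 350, 320, 189, 168, 144, 120, 42.
The 9th-highest RPN is 120 (FM07).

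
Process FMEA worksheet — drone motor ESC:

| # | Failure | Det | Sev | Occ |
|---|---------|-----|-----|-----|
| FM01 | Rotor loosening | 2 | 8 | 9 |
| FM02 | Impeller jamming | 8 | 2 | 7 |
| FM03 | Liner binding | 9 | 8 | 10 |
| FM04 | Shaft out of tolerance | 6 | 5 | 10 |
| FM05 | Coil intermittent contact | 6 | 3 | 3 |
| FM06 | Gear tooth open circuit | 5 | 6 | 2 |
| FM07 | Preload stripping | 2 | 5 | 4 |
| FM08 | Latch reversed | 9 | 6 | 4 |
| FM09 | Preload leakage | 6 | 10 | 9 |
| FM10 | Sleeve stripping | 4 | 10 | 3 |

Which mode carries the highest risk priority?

RPN = Severity × Occurrence × Detection:
  FM01: 8 × 9 × 2 = 144
  FM02: 2 × 7 × 8 = 112
  FM03: 8 × 10 × 9 = 720
  FM04: 5 × 10 × 6 = 300
  FM05: 3 × 3 × 6 = 54
  FM06: 6 × 2 × 5 = 60
  FM07: 5 × 4 × 2 = 40
  FM08: 6 × 4 × 9 = 216
  FM09: 10 × 9 × 6 = 540
  FM10: 10 × 3 × 4 = 120
Highest RPN is 720 → FM03.

FM03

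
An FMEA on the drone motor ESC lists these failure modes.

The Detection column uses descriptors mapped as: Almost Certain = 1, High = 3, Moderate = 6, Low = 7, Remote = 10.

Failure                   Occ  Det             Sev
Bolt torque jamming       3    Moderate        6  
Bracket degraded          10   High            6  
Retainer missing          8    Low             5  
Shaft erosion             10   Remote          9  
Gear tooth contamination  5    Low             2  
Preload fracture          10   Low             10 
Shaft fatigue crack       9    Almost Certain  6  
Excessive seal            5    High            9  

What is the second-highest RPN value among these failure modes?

RPN = Severity × Occurrence × Detection:
  Bolt torque jamming: 6 × 3 × 6 = 108
  Bracket degraded: 6 × 10 × 3 = 180
  Retainer missing: 5 × 8 × 7 = 280
  Shaft erosion: 9 × 10 × 10 = 900
  Gear tooth contamination: 2 × 5 × 7 = 70
  Preload fracture: 10 × 10 × 7 = 700
  Shaft fatigue crack: 6 × 9 × 1 = 54
  Excessive seal: 9 × 5 × 3 = 135
Sorted descending: 900, 700, 280, 180, 135, 108, 70, 54.
The second-highest RPN is 700 (Preload fracture).

700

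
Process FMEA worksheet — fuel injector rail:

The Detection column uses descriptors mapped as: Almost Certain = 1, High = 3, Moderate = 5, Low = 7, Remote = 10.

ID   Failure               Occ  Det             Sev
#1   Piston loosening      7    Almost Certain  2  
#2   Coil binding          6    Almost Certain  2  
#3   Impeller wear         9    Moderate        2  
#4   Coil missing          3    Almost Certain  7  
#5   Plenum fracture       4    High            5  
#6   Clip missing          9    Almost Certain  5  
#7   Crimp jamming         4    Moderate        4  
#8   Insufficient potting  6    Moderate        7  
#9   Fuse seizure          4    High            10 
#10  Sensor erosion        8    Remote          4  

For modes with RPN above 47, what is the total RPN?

880

RPN = Severity × Occurrence × Detection:
  #1: 2 × 7 × 1 = 14
  #2: 2 × 6 × 1 = 12
  #3: 2 × 9 × 5 = 90
  #4: 7 × 3 × 1 = 21
  #5: 5 × 4 × 3 = 60
  #6: 5 × 9 × 1 = 45
  #7: 4 × 4 × 5 = 80
  #8: 7 × 6 × 5 = 210
  #9: 10 × 4 × 3 = 120
  #10: 4 × 8 × 10 = 320
RPN > 47: #3 (90), #5 (60), #7 (80), #8 (210), #9 (120), #10 (320).
Sum: 90 + 60 + 80 + 210 + 120 + 320 = 880.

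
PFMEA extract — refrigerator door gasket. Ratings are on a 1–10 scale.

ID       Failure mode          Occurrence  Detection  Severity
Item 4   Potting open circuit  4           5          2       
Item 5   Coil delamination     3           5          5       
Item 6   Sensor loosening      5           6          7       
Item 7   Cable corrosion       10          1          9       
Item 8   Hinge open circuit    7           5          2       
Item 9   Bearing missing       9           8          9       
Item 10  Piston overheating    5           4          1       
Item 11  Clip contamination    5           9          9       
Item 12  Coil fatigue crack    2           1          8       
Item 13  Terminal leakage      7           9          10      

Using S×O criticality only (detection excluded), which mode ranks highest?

Criticality = Severity × Occurrence:
  Item 4: 2 × 4 = 8
  Item 5: 5 × 3 = 15
  Item 6: 7 × 5 = 35
  Item 7: 9 × 10 = 90
  Item 8: 2 × 7 = 14
  Item 9: 9 × 9 = 81
  Item 10: 1 × 5 = 5
  Item 11: 9 × 5 = 45
  Item 12: 8 × 2 = 16
  Item 13: 10 × 7 = 70
Highest criticality is 90 → Item 7.

Item 7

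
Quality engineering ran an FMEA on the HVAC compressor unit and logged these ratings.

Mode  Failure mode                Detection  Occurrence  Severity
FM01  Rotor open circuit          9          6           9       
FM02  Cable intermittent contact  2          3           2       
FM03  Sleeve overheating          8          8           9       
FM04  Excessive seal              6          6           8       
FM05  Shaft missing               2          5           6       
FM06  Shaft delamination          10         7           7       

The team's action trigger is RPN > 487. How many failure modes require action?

2

RPN = Severity × Occurrence × Detection:
  FM01: 9 × 6 × 9 = 486
  FM02: 2 × 3 × 2 = 12
  FM03: 9 × 8 × 8 = 576
  FM04: 8 × 6 × 6 = 288
  FM05: 6 × 5 × 2 = 60
  FM06: 7 × 7 × 10 = 490
Modes with RPN > 487: FM03 (576), FM06 (490) → 2.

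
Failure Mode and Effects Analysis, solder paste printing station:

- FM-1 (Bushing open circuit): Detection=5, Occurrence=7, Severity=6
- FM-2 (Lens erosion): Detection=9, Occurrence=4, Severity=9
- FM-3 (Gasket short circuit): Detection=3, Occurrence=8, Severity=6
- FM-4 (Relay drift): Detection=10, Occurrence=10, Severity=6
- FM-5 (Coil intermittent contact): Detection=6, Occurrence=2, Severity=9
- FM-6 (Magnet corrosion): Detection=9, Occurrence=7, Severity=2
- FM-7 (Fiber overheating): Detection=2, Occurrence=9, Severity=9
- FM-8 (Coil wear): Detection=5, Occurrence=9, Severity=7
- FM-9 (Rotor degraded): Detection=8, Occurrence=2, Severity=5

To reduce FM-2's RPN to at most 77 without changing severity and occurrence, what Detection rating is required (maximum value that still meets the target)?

2

FM-2: S=9, O=4, D=9 → current RPN = 324.
Fixed product = 36. Need 36 × D ≤ 77, so D ≤ 77/36 = 2.14.
Maximum integer Detection rating = 2 (gives RPN 72; D=3 would give 108 > 77).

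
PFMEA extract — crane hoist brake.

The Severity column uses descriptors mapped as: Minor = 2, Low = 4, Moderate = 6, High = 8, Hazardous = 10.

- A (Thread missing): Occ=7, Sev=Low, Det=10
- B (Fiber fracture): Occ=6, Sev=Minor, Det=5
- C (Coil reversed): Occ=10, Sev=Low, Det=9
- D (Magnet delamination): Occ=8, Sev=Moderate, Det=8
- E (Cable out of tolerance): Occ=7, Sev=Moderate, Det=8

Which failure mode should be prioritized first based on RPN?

RPN = Severity × Occurrence × Detection:
  A: 4 × 7 × 10 = 280
  B: 2 × 6 × 5 = 60
  C: 4 × 10 × 9 = 360
  D: 6 × 8 × 8 = 384
  E: 6 × 7 × 8 = 336
Highest RPN is 384 → D.

D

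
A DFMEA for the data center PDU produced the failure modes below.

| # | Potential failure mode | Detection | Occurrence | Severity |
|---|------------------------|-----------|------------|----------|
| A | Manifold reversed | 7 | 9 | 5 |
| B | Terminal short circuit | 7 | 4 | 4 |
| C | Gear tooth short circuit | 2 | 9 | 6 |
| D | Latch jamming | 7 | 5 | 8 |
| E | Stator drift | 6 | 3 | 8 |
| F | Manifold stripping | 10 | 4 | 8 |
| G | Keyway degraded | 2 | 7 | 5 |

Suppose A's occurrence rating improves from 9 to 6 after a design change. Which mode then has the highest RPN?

F

RPN = Severity × Occurrence × Detection:
  A: 5 × 9 × 7 = 315
  B: 4 × 4 × 7 = 112
  C: 6 × 9 × 2 = 108
  D: 8 × 5 × 7 = 280
  E: 8 × 3 × 6 = 144
  F: 8 × 4 × 10 = 320
  G: 5 × 7 × 2 = 70
After action: A → 5 × 6 × 7 = 210.
Revised RPNs: F=320, D=280, A=210, E=144, B=112, C=108, G=70.
Highest is now F (320).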